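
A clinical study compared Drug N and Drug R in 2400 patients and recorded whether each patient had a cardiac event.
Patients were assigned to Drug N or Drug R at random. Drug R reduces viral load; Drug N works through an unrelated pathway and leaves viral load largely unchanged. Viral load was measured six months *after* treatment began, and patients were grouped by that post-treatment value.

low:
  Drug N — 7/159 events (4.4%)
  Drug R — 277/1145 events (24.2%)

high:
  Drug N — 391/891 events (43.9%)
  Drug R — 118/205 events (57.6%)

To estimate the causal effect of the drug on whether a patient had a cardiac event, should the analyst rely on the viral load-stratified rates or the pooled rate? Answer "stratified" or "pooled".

The viral load-specific comparison favours Drug N throughout, but the pooled figures favour Drug R. The question is whether to condition on viral load.
Stratifying would compare drugs among patients the drugs themselves sorted into viral load groups — a form of selection on an intermediate. The unconditioned pooled rates give the total causal effect.
Pooled: Drug N 37.9% vs Drug R 29.3%; Drug R is lower overall.

pooled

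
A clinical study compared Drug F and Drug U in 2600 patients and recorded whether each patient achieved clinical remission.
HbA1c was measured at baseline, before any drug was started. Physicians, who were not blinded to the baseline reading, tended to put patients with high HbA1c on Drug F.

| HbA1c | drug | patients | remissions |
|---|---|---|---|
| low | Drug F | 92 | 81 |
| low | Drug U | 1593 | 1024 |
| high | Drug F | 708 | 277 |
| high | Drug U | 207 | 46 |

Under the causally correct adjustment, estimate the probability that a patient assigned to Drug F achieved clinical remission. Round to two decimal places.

The stratified and pooled comparisons disagree (Drug F wins within each HbA1c; Drug U wins overall), so the answer turns on the causal role of HbA1c.
Nothing the drug does changes HbA1c; the imbalance is an allocation artefact. With HbA1c also predicting the outcome, the pooled figure is confounded, and the within-stratum comparison is the causal one.
Standardising Drug F to the population HbA1c mix: 0.648·81/92 + 0.352·277/708 = 0.708.

0.71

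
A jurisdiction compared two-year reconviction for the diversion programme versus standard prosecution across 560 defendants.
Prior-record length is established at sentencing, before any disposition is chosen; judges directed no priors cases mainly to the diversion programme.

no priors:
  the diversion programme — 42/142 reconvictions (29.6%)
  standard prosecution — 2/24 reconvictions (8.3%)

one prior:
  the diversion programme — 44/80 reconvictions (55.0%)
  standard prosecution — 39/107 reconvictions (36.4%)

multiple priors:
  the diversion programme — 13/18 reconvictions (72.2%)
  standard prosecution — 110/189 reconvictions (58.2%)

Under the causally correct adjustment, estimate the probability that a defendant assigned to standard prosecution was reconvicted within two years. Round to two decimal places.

The stratified and pooled comparisons disagree (standard prosecution wins within each prior-record length; the diversion programme wins overall), so the answer turns on the causal role of prior-record length.
Since prior-record length is a pre-existing factor (not a product of the disposition) and it affects the outcome on its own, it is a confounder. The stratified rates, not the pooled rate, identify the causal effect.
Standardising standard prosecution to the population prior-record length mix: 0.296·2/24 + 0.334·39/107 + 0.370·110/189 = 0.362.

0.36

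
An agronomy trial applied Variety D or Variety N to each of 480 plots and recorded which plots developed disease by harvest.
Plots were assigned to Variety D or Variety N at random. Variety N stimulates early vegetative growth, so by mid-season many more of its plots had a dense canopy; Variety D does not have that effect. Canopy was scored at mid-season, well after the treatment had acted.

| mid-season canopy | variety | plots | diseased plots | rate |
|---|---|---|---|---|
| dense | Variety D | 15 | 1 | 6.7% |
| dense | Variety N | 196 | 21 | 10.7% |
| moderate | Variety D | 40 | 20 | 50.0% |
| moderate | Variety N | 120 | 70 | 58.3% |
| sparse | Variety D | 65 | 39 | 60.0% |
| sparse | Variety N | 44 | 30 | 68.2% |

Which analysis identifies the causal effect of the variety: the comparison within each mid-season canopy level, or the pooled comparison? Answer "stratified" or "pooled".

Within every mid-season canopy level Variety D has the lower rate, yet pooled Variety N does — Simpson's reversal.
Mid-season canopy lies on the pathway variety → mid-season canopy → outcome, so adjusting for it blocks the indirect effect. For the total causal effect of variety, use the unadjusted pooled rates.
Pooled: Variety D 50.0% vs Variety N 33.6%; Variety N is lower overall.

pooled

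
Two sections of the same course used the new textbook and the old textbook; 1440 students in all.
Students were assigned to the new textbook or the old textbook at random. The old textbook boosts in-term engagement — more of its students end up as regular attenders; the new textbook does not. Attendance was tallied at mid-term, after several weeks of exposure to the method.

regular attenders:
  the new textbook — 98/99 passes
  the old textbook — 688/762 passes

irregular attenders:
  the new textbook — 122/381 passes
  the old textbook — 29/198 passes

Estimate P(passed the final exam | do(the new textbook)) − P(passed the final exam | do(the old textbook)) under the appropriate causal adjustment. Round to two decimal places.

The mid-term attendance-specific comparison favours the new textbook throughout, but the pooled figures favour the old textbook. The question is whether to condition on mid-term attendance.
Stratifying would compare teaching methods among students the teaching methods themselves sorted into mid-term attendance groups — a form of selection on an intermediate. The unconditioned pooled rates give the total causal effect.
The causal difference is the pooled difference: 0.458 − 0.747 = -0.289.

-0.29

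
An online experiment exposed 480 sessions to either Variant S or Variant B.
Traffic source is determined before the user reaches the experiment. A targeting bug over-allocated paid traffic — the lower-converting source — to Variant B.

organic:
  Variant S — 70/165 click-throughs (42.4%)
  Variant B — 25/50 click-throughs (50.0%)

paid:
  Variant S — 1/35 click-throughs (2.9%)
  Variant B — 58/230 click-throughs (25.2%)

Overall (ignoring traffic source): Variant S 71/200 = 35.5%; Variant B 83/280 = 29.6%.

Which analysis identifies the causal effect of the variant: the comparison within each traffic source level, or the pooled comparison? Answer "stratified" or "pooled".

stratified

Here traffic source is a common cause — it drives both which variant a case falls under and the outcome. The crude comparison mixes populations; the stratum-specific rates are the causally relevant ones.
Within each level — organic: 42.4% vs 50.0%; paid: 2.9% vs 25.2% — Variant B is higher every time.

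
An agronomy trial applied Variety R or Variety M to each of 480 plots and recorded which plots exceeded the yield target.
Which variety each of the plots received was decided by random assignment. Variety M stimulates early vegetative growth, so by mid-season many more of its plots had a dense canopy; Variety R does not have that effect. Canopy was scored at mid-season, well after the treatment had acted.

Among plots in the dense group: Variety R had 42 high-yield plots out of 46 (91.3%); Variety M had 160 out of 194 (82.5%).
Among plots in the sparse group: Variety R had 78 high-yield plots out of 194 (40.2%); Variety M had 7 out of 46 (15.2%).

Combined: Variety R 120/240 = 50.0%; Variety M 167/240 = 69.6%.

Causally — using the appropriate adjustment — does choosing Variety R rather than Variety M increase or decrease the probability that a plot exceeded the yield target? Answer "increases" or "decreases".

decreases

The mid-season canopy-specific comparison favours Variety R throughout, but the pooled figures favour Variety M. The question is whether to condition on mid-season canopy.
Because the variety influences mid-season canopy, mid-season canopy is a post-treatment mediator, not a confounder. Stratifying on it would bias the estimate; the causal effect is the crude pooled difference.
Pooled: Variety R 50.0% vs Variety M 69.6%; Variety M is higher overall.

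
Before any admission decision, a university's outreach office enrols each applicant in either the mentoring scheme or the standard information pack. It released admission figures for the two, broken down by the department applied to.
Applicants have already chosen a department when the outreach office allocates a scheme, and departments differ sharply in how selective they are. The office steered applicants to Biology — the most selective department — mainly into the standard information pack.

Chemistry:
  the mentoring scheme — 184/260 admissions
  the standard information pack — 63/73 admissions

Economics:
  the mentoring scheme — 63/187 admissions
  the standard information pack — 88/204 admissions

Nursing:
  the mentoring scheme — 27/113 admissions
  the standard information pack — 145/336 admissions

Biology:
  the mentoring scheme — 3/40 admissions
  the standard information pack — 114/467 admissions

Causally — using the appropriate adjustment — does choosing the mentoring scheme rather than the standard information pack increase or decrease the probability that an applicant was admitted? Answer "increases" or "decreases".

Department is set before the outreach scheme has any effect — it is not caused by the outreach scheme — and it independently drives the outcome. That makes it a confounder, so the causal comparison is within department levels.
Within each level — Chemistry: 70.8% vs 86.3%; Economics: 33.7% vs 43.1%; Nursing: 23.9% vs 43.2%; Biology: 7.5% vs 24.4% — the standard information pack is higher every time.

decreases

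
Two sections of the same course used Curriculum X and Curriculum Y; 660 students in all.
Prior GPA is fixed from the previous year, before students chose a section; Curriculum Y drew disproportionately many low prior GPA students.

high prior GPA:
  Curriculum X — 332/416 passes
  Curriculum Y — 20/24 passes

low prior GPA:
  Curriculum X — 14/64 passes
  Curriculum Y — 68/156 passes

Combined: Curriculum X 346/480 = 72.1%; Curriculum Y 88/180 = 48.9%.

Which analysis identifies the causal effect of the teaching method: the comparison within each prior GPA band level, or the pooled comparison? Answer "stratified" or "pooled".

The stratified and pooled comparisons disagree (Curriculum Y wins within each prior GPA band; Curriculum X wins overall), so the answer turns on the causal role of prior GPA band.
Since prior GPA band is a pre-existing factor (not a product of the teaching method) and it affects the outcome on its own, it is a confounder. The stratified rates, not the pooled rate, identify the causal effect.
Within each level — high prior GPA: 79.8% vs 83.3%; low prior GPA: 21.9% vs 43.6% — Curriculum Y is higher every time.

stratified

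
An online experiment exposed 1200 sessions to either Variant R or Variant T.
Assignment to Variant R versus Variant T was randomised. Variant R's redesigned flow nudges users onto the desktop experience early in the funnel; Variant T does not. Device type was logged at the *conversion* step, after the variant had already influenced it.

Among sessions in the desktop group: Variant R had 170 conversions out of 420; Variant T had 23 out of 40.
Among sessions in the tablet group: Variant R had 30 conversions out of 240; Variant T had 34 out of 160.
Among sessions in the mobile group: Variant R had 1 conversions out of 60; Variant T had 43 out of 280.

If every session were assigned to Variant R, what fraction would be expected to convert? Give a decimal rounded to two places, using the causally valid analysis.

0.28

Within every device type level Variant T has the higher rate, yet pooled Variant R does — Simpson's reversal.
Stratifying would compare variants among sessions the variants themselves sorted into device type groups — a form of selection on an intermediate. The unconditioned pooled rates give the total causal effect.
So P(outcome | do(Variant R)) is just the pooled rate for Variant R: 201/720 = 0.279.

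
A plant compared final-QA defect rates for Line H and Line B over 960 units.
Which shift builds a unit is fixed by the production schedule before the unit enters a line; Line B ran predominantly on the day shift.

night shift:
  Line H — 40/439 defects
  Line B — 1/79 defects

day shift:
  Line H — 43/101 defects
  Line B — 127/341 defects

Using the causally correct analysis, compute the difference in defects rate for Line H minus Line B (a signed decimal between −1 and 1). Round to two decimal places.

+0.07

The shift-specific comparison favours Line B throughout, but the pooled figures favour Line H. The question is whether to condition on shift.
Nothing the line does changes shift; the imbalance is an allocation artefact. With shift also predicting the outcome, the pooled figure is confounded, and the within-stratum comparison is the causal one.
Adjusting over the population distribution of shift: 0.540·(0.091−0.013) + 0.460·(0.426−0.372) = +0.067.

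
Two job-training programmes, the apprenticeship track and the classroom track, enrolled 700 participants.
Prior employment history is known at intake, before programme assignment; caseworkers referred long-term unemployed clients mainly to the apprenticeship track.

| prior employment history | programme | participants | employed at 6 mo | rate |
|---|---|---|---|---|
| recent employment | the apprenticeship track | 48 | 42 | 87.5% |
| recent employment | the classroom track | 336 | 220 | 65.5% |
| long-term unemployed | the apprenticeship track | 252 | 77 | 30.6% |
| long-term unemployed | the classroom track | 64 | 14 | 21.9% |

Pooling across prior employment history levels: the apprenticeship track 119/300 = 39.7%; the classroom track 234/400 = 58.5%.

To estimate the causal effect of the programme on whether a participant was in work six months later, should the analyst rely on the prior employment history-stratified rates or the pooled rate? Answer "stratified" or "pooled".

stratified

Prior employment history differs across programmes for reasons unrelated to any effect of the programme itself, and it separately predicts the outcome — a classic confounder. We must compare within prior employment history levels.
Within each level — recent employment: 87.5% vs 65.5%; long-term unemployed: 30.6% vs 21.9% — the apprenticeship track is higher every time.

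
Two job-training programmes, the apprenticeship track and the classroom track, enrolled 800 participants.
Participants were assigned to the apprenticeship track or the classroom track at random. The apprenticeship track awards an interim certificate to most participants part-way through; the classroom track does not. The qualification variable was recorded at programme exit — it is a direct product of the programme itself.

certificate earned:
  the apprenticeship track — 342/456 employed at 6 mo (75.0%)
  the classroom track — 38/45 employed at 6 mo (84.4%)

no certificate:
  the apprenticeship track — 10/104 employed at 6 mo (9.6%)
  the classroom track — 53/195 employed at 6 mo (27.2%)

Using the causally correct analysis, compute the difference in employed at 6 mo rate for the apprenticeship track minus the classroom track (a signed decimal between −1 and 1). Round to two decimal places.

+0.25

the classroom track is higher inside every qualification attained during the programme stratum but the apprenticeship track is higher in aggregate. Whether to stratify depends on how qualification attained during the programme relates to the programme.
The distribution of qualification attained during the programme is itself part of what the programme does — it is an intermediate outcome. Holding it fixed would remove that part of the effect; the total effect is the pooled difference.
The causal difference is the pooled difference: 0.629 − 0.379 = +0.249.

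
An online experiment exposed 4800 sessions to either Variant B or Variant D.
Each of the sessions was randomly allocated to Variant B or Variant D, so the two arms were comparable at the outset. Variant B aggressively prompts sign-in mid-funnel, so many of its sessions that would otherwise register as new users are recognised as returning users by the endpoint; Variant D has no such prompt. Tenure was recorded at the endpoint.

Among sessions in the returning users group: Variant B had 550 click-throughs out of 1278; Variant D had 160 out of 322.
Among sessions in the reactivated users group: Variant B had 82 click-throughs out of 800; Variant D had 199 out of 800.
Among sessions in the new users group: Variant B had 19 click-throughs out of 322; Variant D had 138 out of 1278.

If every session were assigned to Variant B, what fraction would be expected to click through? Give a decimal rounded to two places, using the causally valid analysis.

0.27

User tenure is recorded after the variant and is itself shifted by it — it sits on the causal path from variant to outcome. Conditioning on a mediator would strip out part of the effect we want; the pooled comparison gives the total causal effect.
So P(outcome | do(Variant B)) is just the pooled rate for Variant B: 651/2400 = 0.271.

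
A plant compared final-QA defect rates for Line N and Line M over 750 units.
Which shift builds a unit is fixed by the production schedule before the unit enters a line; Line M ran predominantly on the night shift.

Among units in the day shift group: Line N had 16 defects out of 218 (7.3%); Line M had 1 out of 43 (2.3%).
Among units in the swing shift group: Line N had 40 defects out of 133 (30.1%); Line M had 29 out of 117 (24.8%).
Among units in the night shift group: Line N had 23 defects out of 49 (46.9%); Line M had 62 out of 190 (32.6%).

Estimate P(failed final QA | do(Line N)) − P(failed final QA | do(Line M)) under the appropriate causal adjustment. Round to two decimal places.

+0.08

Nothing the line does changes shift; the imbalance is an allocation artefact. With shift also predicting the outcome, the pooled figure is confounded, and the within-stratum comparison is the causal one.
Adjusting over the population distribution of shift: 0.348·(0.073−0.023) + 0.333·(0.301−0.248) + 0.319·(0.469−0.326) = +0.081.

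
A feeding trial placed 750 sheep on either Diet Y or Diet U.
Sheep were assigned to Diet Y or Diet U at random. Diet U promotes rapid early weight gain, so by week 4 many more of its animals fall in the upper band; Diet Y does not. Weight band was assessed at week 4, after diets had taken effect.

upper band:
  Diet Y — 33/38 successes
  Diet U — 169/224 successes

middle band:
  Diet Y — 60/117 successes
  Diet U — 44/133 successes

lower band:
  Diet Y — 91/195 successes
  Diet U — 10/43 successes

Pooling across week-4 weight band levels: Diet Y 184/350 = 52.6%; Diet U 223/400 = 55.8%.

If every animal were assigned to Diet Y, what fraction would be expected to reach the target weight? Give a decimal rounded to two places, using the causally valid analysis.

Within every week-4 weight band level Diet Y has the higher rate, yet pooled Diet U does — Simpson's reversal.
Stratifying would compare diets among sheep the diets themselves sorted into week-4 weight band groups — a form of selection on an intermediate. The unconditioned pooled rates give the total causal effect.
So P(outcome | do(Diet Y)) is just the pooled rate for Diet Y: 184/350 = 0.526.

0.53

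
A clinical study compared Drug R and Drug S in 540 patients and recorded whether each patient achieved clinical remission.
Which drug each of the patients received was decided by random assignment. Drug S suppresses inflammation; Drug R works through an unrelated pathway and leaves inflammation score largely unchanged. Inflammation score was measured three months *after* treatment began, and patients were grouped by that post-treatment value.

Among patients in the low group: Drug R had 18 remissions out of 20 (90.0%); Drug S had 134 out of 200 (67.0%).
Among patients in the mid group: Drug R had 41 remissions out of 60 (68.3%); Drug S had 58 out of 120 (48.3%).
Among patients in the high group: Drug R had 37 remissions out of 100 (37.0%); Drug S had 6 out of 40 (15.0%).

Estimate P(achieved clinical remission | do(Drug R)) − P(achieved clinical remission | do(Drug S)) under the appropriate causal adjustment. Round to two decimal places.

-0.02

Within every inflammation score level Drug R has the higher rate, yet pooled Drug S does — Simpson's reversal.
Stratifying would compare drugs among patients the drugs themselves sorted into inflammation score groups — a form of selection on an intermediate. The unconditioned pooled rates give the total causal effect.
The causal difference is the pooled difference: 0.533 − 0.550 = -0.017.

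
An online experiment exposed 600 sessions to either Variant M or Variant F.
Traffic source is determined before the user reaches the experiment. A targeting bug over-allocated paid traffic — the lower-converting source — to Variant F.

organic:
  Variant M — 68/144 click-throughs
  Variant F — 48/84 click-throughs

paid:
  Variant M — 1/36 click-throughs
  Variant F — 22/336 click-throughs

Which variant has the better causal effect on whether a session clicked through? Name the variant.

Variant F

Within every traffic source level Variant F has the higher rate, yet pooled Variant M does — Simpson's reversal.
The imbalance in traffic source arose from how sessions were allocated, not from anything the variant did; and traffic source independently affects the outcome. The pooled gap is confounded — condition on traffic source.
Within each level — organic: 47.2% vs 57.1%; paid: 2.8% vs 6.5% — Variant F is higher every time.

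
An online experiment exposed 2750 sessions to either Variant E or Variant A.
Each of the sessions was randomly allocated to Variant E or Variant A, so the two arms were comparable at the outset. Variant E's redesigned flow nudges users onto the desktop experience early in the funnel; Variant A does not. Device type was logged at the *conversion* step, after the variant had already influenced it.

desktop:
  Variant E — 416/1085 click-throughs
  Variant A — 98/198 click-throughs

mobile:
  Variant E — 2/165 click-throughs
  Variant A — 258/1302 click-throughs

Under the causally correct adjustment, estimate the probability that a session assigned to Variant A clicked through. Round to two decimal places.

0.24

Device type is downstream of the variant. One should not condition on a consequence of treatment, so the overall rates are the right comparison.
So P(outcome | do(Variant A)) is just the pooled rate for Variant A: 356/1500 = 0.237.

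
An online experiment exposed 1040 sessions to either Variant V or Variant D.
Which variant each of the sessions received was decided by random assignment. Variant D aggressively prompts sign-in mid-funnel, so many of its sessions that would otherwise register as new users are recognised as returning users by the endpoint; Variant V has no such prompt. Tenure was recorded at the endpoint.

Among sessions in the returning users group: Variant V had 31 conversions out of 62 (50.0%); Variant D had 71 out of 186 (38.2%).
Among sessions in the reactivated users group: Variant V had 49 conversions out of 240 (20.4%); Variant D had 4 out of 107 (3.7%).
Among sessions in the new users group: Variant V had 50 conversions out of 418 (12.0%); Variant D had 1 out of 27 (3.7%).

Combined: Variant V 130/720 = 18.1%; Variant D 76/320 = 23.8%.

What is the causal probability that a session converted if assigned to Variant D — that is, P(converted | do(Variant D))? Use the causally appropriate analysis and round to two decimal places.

Because the variant influences user tenure, user tenure is a post-treatment mediator, not a confounder. Stratifying on it would bias the estimate; the causal effect is the crude pooled difference.
So P(outcome | do(Variant D)) is just the pooled rate for Variant D: 76/320 = 0.237.

0.24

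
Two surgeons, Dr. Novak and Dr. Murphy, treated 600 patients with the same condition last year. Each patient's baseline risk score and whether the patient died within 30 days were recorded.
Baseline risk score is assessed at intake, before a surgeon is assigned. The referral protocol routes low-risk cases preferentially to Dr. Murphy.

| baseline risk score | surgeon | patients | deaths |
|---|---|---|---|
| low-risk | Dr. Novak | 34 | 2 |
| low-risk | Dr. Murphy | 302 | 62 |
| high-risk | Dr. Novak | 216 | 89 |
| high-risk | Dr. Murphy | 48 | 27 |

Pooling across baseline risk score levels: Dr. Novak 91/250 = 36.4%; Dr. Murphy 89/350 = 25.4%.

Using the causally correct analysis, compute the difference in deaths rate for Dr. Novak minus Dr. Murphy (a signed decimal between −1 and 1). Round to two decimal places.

Baseline risk score is set before the surgeon has any effect — it is not caused by the surgeon — and it independently drives the outcome. That makes it a confounder, so the causal comparison is within baseline risk score levels.
Adjusting over the population distribution of baseline risk score: 0.560·(0.059−0.205) + 0.440·(0.412−0.562) = -0.148.

-0.15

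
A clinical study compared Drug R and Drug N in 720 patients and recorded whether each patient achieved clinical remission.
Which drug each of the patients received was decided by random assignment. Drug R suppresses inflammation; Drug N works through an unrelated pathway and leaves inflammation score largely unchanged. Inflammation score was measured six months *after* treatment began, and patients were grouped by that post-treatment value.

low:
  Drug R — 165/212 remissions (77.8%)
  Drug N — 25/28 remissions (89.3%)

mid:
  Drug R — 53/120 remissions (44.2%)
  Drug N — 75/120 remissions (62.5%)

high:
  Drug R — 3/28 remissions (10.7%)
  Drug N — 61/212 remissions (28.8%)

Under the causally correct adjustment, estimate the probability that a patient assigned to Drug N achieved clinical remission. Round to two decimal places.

Stratifying would compare drugs among patients the drugs themselves sorted into inflammation score groups — a form of selection on an intermediate. The unconditioned pooled rates give the total causal effect.
So P(outcome | do(Drug N)) is just the pooled rate for Drug N: 161/360 = 0.447.

0.45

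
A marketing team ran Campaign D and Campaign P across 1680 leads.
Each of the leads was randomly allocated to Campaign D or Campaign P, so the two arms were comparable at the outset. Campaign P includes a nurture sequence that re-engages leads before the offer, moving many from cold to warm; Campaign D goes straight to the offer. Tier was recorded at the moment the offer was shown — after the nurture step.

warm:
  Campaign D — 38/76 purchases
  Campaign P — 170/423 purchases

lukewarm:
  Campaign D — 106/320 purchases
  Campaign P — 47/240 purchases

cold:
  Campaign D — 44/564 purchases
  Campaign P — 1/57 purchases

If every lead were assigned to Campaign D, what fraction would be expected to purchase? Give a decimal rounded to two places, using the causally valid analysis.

Within every engagement tier level Campaign D has the higher rate, yet pooled Campaign P does — Simpson's reversal.
Because the campaign influences engagement tier, engagement tier is a post-treatment mediator, not a confounder. Stratifying on it would bias the estimate; the causal effect is the crude pooled difference.
So P(outcome | do(Campaign D)) is just the pooled rate for Campaign D: 188/960 = 0.196.

0.20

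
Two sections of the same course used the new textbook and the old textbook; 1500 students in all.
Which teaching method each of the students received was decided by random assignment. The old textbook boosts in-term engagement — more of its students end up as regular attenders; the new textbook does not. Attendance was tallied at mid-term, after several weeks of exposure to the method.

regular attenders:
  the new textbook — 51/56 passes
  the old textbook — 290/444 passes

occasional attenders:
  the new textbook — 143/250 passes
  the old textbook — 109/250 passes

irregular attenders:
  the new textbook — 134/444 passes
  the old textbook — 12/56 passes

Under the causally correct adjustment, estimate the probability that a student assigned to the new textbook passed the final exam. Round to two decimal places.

Within every mid-term attendance level the new textbook has the higher rate, yet pooled the old textbook does — Simpson's reversal.
Stratifying would compare teaching methods among students the teaching methods themselves sorted into mid-term attendance groups — a form of selection on an intermediate. The unconditioned pooled rates give the total causal effect.
So P(outcome | do(the new textbook)) is just the pooled rate for the new textbook: 328/750 = 0.437.

0.44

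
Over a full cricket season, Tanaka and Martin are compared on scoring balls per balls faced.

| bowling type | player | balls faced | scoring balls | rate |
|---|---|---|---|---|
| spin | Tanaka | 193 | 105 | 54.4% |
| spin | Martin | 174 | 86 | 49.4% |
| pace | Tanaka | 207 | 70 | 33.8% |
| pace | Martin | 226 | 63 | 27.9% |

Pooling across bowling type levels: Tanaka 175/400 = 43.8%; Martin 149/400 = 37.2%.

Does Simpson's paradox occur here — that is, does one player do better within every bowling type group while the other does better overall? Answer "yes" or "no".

Within each bowling type level (spin 54.4% vs 49.4%; pace 33.8% vs 27.9%), Tanaka has the higher rate every time. Pooled: 43.8% vs 37.2% — Tanaka has the higher rate overall. They agree.

no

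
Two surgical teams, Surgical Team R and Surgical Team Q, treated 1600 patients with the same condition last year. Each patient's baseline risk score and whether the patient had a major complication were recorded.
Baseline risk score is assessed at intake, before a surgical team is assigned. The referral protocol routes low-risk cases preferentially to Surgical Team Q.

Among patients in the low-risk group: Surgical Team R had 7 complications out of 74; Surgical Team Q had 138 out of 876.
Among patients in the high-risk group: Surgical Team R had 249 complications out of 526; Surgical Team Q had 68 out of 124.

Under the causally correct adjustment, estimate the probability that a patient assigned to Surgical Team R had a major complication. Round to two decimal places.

0.25

Here baseline risk score is a common cause — it drives both which surgical team a case falls under and the outcome. The crude comparison mixes populations; the stratum-specific rates are the causally relevant ones.
Standardising Surgical Team R to the population baseline risk score mix: 0.594·7/74 + 0.406·249/526 = 0.248.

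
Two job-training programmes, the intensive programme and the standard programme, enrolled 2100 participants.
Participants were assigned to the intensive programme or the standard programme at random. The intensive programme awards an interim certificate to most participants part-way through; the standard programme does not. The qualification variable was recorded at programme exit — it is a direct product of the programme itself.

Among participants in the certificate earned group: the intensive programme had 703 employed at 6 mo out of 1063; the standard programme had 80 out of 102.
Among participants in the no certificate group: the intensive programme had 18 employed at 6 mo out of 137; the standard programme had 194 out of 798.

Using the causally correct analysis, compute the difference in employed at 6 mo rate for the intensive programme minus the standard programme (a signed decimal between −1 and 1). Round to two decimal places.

Stratifying would compare programmes among participants the programmes themselves sorted into qualification attained during the programme groups — a form of selection on an intermediate. The unconditioned pooled rates give the total causal effect.
The causal difference is the pooled difference: 0.601 − 0.304 = +0.296.

+0.30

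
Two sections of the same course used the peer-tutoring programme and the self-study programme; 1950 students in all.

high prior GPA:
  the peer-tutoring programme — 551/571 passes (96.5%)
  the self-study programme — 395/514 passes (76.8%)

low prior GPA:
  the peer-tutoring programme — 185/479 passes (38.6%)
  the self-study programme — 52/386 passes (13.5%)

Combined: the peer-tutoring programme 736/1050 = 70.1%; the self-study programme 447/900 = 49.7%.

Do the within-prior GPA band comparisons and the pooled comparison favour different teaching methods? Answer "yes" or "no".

Within each prior GPA band level (high prior GPA 96.5% vs 76.8%; low prior GPA 38.6% vs 13.5%), the peer-tutoring programme has the higher rate every time. Pooled: 70.1% vs 49.7% — the peer-tutoring programme has the higher rate overall. They agree.

no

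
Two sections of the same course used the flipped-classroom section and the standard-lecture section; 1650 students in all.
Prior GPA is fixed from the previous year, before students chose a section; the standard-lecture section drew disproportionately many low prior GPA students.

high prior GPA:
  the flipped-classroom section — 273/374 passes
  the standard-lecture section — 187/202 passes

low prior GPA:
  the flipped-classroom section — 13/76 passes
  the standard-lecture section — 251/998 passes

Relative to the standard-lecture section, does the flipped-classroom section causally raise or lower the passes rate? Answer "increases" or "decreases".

decreases

The prior GPA band-specific comparison favours the standard-lecture section throughout, but the pooled figures favour the flipped-classroom section. The question is whether to condition on prior GPA band.
Nothing the teaching method does changes prior GPA band; the imbalance is an allocation artefact. With prior GPA band also predicting the outcome, the pooled figure is confounded, and the within-stratum comparison is the causal one.
Within each level — high prior GPA: 73.0% vs 92.6%; low prior GPA: 17.1% vs 25.2% — the standard-lecture section is higher every time.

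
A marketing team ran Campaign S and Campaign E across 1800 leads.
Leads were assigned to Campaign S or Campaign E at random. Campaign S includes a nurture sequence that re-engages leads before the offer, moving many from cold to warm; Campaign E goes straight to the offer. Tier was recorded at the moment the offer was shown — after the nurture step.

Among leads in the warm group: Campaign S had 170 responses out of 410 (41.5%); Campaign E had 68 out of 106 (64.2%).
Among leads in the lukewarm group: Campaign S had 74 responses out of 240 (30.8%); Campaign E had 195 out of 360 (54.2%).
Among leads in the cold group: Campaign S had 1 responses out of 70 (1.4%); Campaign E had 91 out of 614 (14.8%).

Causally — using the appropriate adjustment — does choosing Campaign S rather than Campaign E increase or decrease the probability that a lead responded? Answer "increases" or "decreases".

Within every engagement tier level Campaign E has the higher rate, yet pooled Campaign S does — Simpson's reversal.
Stratifying would compare campaigns among leads the campaigns themselves sorted into engagement tier groups — a form of selection on an intermediate. The unconditioned pooled rates give the total causal effect.
Pooled: Campaign S 34.0% vs Campaign E 32.8%; Campaign S is higher overall.

increases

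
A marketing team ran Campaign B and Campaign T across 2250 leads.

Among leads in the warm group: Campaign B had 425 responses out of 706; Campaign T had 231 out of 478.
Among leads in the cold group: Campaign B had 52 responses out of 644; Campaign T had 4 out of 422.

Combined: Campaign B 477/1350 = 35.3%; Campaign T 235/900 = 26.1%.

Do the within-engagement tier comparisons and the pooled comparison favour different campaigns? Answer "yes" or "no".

no

Within each engagement tier level (warm 60.2% vs 48.3%; cold 8.1% vs 0.9%), Campaign B has the higher rate every time. Pooled: 35.3% vs 26.1% — Campaign B has the higher rate overall. They agree.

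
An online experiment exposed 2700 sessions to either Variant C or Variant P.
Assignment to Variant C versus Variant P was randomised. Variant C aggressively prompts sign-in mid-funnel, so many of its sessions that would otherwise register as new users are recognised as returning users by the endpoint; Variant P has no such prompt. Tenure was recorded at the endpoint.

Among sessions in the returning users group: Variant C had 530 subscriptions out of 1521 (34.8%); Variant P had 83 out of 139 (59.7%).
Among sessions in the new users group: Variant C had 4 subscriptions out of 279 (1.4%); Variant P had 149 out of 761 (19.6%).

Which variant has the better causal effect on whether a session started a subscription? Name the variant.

The distribution of user tenure is itself part of what the variant does — it is an intermediate outcome. Holding it fixed would remove that part of the effect; the total effect is the pooled difference.
Pooled: Variant C 29.7% vs Variant P 25.8%; Variant C is higher overall.

Variant C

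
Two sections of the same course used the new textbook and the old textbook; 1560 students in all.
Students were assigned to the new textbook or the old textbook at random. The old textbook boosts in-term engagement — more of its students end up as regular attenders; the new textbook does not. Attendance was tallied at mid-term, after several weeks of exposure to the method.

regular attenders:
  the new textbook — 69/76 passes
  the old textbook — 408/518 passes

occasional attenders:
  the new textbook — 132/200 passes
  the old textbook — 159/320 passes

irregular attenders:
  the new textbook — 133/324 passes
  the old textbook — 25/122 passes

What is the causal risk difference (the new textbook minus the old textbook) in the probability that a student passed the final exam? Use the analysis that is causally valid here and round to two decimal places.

the new textbook is higher inside every mid-term attendance stratum but the old textbook is higher in aggregate. Whether to stratify depends on how mid-term attendance relates to the teaching method.
The distribution of mid-term attendance is itself part of what the teaching method does — it is an intermediate outcome. Holding it fixed would remove that part of the effect; the total effect is the pooled difference.
The causal difference is the pooled difference: 0.557 − 0.617 = -0.060.

-0.06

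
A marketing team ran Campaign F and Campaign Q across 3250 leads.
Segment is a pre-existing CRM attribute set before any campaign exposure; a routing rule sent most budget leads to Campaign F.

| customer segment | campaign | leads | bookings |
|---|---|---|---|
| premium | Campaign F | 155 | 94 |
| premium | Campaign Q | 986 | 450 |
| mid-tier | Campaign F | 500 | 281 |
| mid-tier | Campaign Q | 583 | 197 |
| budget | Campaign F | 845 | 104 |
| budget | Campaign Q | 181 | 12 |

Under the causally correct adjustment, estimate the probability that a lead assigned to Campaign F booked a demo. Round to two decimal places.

Nothing the campaign does changes customer segment; the imbalance is an allocation artefact. With customer segment also predicting the outcome, the pooled figure is confounded, and the within-stratum comparison is the causal one.
Standardising Campaign F to the population customer segment mix: 0.351·94/155 + 0.333·281/500 + 0.316·104/845 = 0.439.

0.44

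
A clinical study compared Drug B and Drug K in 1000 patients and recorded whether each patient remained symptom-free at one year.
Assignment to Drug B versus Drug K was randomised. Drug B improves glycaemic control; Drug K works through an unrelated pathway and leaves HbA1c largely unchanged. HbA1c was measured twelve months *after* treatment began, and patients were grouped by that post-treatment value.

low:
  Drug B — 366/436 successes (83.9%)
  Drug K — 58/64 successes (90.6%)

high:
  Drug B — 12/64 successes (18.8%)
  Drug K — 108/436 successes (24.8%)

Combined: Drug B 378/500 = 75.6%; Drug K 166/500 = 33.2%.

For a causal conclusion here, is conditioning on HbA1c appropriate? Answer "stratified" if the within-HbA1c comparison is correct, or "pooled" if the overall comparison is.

Stratifying would compare drugs among patients the drugs themselves sorted into HbA1c groups — a form of selection on an intermediate. The unconditioned pooled rates give the total causal effect.
Pooled: Drug B 75.6% vs Drug K 33.2%; Drug B is higher overall.

pooled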